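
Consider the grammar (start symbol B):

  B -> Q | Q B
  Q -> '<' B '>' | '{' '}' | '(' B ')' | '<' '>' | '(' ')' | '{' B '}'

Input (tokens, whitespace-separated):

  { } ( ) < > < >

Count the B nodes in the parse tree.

4

[B [Q { }] [B [Q ( )] [B [Q < >] [B [Q < >]]]]]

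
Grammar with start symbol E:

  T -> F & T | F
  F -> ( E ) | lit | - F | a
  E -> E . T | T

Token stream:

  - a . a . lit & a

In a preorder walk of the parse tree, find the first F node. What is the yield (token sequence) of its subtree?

[E [E [E [T [F - [F a]]]] . [T [F a]]] . [T [F lit] & [T [F a]]]]

- a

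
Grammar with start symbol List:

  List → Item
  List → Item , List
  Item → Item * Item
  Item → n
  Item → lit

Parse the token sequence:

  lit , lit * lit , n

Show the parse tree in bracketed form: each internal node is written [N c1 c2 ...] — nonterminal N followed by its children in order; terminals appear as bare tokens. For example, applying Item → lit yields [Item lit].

List
Item , List
lit , List
lit , Item , List
lit , Item * Item , List
lit , lit * Item , List
lit , lit * lit , List
lit , lit * lit , Item
lit , lit * lit , n

[List [Item lit] , [List [Item [Item lit] * [Item lit]] , [List [Item n]]]]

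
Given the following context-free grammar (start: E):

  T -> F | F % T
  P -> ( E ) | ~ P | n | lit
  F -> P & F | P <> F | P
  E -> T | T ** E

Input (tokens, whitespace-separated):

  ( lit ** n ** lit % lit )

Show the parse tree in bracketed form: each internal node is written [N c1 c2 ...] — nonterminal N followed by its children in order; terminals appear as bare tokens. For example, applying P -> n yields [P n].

[E [T [F [P ( [E [T [F [P lit]]] ** [E [T [F [P n]]] ** [E [T [F [P lit]] % [T [F [P lit]]]]]]] )]]]]

E
T
F
P
( E )
( T ** E )
( F ** E )
( P ** E )
( lit ** E )
( lit ** T ** E )
( lit ** F ** E )
( lit ** P ** E )
( lit ** n ** E )
( lit ** n ** T )
( lit ** n ** F % T )
( lit ** n ** P % T )
( lit ** n ** lit % T )
( lit ** n ** lit % F )
( lit ** n ** lit % P )
( lit ** n ** lit % lit )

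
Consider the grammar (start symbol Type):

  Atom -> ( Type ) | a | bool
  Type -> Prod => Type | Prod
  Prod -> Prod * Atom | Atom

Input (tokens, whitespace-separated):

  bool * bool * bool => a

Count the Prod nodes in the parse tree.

[Type [Prod [Prod [Prod [Atom bool]] * [Atom bool]] * [Atom bool]] => [Type [Prod [Atom a]]]]

4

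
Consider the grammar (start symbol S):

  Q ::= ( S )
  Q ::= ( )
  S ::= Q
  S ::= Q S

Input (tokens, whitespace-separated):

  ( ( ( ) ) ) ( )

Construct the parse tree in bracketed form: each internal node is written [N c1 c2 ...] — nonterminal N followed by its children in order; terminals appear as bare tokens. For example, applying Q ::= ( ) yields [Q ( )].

[S [Q ( [S [Q ( [S [Q ( )]] )]] )] [S [Q ( )]]]

S
Q S
( S ) S
( Q ) S
( ( S ) ) S
( ( Q ) ) S
( ( ( ) ) ) S
( ( ( ) ) ) Q
( ( ( ) ) ) ( )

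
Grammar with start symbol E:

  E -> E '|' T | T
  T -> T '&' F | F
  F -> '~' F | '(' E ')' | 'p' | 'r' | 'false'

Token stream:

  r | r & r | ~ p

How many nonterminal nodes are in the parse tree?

12

[E [E [E [T [F r]]] | [T [T [F r]] & [F r]]] | [T [F ~ [F p]]]]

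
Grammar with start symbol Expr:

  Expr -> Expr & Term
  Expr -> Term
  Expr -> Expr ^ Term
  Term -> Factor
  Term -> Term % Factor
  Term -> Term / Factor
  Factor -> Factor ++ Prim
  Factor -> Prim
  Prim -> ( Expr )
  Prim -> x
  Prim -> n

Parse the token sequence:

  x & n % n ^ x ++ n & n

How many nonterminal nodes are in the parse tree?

21

[Expr [Expr [Expr [Expr [Term [Factor [Prim x]]]] & [Term [Term [Factor [Prim n]]] % [Factor [Prim n]]]] ^ [Term [Factor [Factor [Prim x]] ++ [Prim n]]]] & [Term [Factor [Prim n]]]]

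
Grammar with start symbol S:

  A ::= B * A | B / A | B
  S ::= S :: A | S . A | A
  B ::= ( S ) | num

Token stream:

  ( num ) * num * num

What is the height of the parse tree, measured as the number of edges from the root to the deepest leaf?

[S [A [B ( [S [A [B num]]] )] * [A [B num] * [A [B num]]]]]

6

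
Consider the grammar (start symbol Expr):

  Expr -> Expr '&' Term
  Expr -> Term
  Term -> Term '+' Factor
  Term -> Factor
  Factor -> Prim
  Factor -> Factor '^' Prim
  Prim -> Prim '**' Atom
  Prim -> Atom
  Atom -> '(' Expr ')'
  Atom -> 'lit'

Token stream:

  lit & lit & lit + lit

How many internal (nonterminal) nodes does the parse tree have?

[Expr [Expr [Expr [Term [Factor [Prim [Atom lit]]]]] & [Term [Factor [Prim [Atom lit]]]]] & [Term [Term [Factor [Prim [Atom lit]]]] + [Factor [Prim [Atom lit]]]]]

19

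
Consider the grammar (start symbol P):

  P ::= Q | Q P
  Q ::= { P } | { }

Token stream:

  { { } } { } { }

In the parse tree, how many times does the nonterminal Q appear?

4

[P [Q { [P [Q { }]] }] [P [Q { }] [P [Q { }]]]]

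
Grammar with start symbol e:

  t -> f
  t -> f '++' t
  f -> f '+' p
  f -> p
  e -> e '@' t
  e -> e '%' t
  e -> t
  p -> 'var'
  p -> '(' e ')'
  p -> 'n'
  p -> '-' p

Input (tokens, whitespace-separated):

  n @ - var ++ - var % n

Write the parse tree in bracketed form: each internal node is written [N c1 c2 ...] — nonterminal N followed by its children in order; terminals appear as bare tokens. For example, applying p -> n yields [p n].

[e [e [e [t [f [p n]]]] @ [t [f [p - [p var]]] ++ [t [f [p - [p var]]]]]] % [t [f [p n]]]]

e
e % t
e @ t % t
t @ t % t
f @ t % t
p @ t % t
n @ t % t
n @ f ++ t % t
n @ p ++ t % t
n @ - p ++ t % t
n @ - var ++ t % t
n @ - var ++ f % t
n @ - var ++ p % t
n @ - var ++ - p % t
n @ - var ++ - var % t
n @ - var ++ - var % f
n @ - var ++ - var % p
n @ - var ++ - var % n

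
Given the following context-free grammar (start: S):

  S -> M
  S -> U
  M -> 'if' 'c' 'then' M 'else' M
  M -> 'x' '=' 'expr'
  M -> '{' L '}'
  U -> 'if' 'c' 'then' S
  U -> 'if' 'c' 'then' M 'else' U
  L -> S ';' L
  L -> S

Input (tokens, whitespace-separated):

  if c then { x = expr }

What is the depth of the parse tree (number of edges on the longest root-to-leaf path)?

[S [U if c then [S [M { [L [S [M x = expr]]] }]]]]

7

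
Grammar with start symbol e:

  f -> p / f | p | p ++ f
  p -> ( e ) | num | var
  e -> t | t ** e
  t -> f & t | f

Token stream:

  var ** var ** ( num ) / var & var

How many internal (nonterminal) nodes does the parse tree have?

21

[e [t [f [p var]]] ** [e [t [f [p var]]] ** [e [t [f [p ( [e [t [f [p num]]]] )] / [f [p var]]] & [t [f [p var]]]]]]]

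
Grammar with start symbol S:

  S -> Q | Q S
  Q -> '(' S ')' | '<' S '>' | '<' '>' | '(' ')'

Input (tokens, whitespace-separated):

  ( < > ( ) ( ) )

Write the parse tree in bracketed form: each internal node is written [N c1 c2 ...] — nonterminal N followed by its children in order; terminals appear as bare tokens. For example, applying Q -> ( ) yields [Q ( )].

[S [Q ( [S [Q < >] [S [Q ( )] [S [Q ( )]]]] )]]

S
Q
( S )
( Q S )
( < > S )
( < > Q S )
( < > ( ) S )
( < > ( ) Q )
( < > ( ) ( ) )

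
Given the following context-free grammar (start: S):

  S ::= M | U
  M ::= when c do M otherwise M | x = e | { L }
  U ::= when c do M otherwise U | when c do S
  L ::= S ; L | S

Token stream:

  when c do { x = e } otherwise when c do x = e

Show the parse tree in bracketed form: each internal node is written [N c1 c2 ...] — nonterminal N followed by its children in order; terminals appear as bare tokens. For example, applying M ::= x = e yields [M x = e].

S
U
when c do M otherwise U
when c do { L } otherwise U
when c do { S } otherwise U
when c do { M } otherwise U
when c do { x = e } otherwise U
when c do { x = e } otherwise when c do S
when c do { x = e } otherwise when c do M
when c do { x = e } otherwise when c do x = e

[S [U when c do [M { [L [S [M x = e]]] }] otherwise [U when c do [S [M x = e]]]]]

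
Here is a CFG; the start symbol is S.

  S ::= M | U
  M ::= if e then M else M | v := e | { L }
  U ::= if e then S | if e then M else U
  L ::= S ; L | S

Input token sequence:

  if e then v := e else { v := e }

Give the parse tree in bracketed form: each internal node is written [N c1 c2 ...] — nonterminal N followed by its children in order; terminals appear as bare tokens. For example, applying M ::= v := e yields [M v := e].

S
M
if e then M else M
if e then v := e else M
if e then v := e else { L }
if e then v := e else { S }
if e then v := e else { M }
if e then v := e else { v := e }

[S [M if e then [M v := e] else [M { [L [S [M v := e]]] }]]]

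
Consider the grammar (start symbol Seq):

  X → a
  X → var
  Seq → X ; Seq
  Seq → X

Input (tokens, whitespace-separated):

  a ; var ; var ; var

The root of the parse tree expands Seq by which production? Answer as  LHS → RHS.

Seq → X ; Seq

[Seq [X a] ; [Seq [X var] ; [Seq [X var] ; [Seq [X var]]]]]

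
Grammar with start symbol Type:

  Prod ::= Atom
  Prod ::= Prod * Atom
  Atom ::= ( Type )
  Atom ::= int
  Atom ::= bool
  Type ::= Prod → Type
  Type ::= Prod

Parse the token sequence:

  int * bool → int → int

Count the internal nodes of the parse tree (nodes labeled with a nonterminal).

11

[Type [Prod [Prod [Atom int]] * [Atom bool]] → [Type [Prod [Atom int]] → [Type [Prod [Atom int]]]]]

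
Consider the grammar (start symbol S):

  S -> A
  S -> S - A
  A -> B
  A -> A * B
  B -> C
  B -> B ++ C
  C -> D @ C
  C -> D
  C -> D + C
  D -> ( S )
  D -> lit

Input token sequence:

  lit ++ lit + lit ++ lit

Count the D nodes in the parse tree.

[S [A [B [B [B [C [D lit]]] ++ [C [D lit] + [C [D lit]]]] ++ [C [D lit]]]]]

4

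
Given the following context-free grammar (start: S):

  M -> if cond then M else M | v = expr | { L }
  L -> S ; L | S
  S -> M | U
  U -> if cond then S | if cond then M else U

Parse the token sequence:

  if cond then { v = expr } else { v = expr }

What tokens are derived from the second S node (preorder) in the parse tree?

[S [M if cond then [M { [L [S [M v = expr]]] }] else [M { [L [S [M v = expr]]] }]]]

v = expr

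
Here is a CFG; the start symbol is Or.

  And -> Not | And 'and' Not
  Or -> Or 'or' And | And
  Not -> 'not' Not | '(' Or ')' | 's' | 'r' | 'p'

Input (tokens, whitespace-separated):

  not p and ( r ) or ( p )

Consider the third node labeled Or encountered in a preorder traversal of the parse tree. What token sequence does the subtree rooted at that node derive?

r

[Or [Or [And [And [Not not [Not p]]] and [Not ( [Or [And [Not r]]] )]]] or [And [Not ( [Or [And [Not p]]] )]]]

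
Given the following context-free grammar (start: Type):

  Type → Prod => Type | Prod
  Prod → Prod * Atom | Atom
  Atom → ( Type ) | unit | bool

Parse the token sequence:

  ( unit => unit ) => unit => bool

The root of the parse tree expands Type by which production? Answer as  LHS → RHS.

[Type [Prod [Atom ( [Type [Prod [Atom unit]] => [Type [Prod [Atom unit]]]] )]] => [Type [Prod [Atom unit]] => [Type [Prod [Atom bool]]]]]

Type → Prod => Type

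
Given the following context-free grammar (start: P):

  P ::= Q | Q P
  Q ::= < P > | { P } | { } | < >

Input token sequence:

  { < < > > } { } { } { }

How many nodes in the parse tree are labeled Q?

6

[P [Q { [P [Q < [P [Q < >]] >]] }] [P [Q { }] [P [Q { }] [P [Q { }]]]]]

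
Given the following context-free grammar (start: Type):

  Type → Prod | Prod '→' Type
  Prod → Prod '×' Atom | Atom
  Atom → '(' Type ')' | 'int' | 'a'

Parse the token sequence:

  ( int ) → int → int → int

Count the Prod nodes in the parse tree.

[Type [Prod [Atom ( [Type [Prod [Atom int]]] )]] → [Type [Prod [Atom int]] → [Type [Prod [Atom int]] → [Type [Prod [Atom int]]]]]]

5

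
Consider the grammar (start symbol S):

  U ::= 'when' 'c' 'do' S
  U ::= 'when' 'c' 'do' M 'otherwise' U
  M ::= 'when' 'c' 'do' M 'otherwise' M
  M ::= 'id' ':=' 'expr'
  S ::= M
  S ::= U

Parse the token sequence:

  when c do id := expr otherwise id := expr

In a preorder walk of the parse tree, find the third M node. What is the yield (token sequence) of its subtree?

id := expr

[S [M when c do [M id := expr] otherwise [M id := expr]]]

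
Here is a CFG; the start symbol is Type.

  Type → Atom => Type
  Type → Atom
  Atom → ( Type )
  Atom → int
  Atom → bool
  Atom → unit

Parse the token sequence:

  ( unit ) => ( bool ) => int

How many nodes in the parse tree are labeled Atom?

5

[Type [Atom ( [Type [Atom unit]] )] => [Type [Atom ( [Type [Atom bool]] )] => [Type [Atom int]]]]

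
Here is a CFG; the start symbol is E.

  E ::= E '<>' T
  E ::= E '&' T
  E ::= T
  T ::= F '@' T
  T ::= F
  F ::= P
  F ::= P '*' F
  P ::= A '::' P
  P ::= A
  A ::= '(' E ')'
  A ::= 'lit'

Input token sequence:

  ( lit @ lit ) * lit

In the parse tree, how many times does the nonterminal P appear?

4

[E [T [F [P [A ( [E [T [F [P [A lit]]] @ [T [F [P [A lit]]]]]] )]] * [F [P [A lit]]]]]]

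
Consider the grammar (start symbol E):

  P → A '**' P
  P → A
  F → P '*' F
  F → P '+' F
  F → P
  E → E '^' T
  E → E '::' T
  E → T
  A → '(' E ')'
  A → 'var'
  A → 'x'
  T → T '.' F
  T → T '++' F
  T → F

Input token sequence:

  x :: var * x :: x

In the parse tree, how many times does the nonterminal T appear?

[E [E [E [T [F [P [A x]]]]] :: [T [F [P [A var]] * [F [P [A x]]]]]] :: [T [F [P [A x]]]]]

3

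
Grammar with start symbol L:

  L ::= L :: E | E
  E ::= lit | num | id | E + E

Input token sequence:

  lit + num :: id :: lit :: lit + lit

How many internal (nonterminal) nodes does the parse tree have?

[L [L [L [L [E [E lit] + [E num]]] :: [E id]] :: [E lit]] :: [E [E lit] + [E lit]]]

12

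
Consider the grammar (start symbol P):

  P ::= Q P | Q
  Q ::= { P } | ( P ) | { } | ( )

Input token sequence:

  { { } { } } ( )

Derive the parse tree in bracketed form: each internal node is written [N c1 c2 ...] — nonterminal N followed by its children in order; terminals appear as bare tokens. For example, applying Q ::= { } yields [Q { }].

[P [Q { [P [Q { }] [P [Q { }]]] }] [P [Q ( )]]]

P
Q P
{ P } P
{ Q P } P
{ { } P } P
{ { } Q } P
{ { } { } } P
{ { } { } } Q
{ { } { } } ( )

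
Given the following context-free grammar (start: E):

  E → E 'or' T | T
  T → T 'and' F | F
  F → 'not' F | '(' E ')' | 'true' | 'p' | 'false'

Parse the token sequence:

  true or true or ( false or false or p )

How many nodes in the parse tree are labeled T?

[E [E [E [T [F true]]] or [T [F true]]] or [T [F ( [E [E [E [T [F false]]] or [T [F false]]] or [T [F p]]] )]]]

6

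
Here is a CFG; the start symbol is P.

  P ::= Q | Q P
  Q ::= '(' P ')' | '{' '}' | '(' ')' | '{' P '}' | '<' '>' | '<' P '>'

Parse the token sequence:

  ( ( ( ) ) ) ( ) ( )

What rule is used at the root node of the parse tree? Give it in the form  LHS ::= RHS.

[P [Q ( [P [Q ( [P [Q ( )]] )]] )] [P [Q ( )] [P [Q ( )]]]]

P ::= Q P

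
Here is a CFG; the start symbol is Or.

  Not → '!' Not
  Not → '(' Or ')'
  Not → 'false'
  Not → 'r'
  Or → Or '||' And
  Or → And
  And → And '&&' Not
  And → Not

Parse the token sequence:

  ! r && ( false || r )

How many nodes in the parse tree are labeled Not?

5

[Or [And [And [Not ! [Not r]]] && [Not ( [Or [Or [And [Not false]]] || [And [Not r]]] )]]]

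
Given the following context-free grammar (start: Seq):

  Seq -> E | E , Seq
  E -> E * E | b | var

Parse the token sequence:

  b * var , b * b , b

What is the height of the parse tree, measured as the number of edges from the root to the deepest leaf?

4

[Seq [E [E b] * [E var]] , [Seq [E [E b] * [E b]] , [Seq [E b]]]]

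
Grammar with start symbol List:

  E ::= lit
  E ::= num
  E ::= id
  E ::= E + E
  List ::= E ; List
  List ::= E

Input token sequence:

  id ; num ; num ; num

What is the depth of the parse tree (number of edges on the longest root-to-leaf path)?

5

[List [E id] ; [List [E num] ; [List [E num] ; [List [E num]]]]]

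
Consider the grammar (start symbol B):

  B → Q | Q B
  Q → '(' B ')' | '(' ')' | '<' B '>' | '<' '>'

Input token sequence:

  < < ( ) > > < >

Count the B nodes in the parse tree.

4

[B [Q < [B [Q < [B [Q ( )]] >]] >] [B [Q < >]]]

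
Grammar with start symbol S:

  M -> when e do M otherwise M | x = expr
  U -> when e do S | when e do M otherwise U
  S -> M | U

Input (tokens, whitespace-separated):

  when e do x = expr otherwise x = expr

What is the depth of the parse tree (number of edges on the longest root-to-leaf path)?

[S [M when e do [M x = expr] otherwise [M x = expr]]]

3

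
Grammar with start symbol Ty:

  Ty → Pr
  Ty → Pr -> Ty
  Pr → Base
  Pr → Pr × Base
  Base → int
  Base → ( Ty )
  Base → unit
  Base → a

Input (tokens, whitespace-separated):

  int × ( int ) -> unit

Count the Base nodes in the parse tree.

4

[Ty [Pr [Pr [Base int]] × [Base ( [Ty [Pr [Base int]]] )]] -> [Ty [Pr [Base unit]]]]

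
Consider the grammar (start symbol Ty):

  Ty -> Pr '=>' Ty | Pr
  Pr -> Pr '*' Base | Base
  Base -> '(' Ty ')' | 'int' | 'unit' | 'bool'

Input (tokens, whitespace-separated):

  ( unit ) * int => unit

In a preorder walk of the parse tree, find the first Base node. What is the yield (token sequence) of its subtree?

[Ty [Pr [Pr [Base ( [Ty [Pr [Base unit]]] )]] * [Base int]] => [Ty [Pr [Base unit]]]]

( unit )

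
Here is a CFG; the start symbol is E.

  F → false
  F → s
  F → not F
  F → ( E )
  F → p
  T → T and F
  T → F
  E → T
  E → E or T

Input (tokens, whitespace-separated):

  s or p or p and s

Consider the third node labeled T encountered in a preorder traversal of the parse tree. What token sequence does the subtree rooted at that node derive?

[E [E [E [T [F s]]] or [T [F p]]] or [T [T [F p]] and [F s]]]

p and s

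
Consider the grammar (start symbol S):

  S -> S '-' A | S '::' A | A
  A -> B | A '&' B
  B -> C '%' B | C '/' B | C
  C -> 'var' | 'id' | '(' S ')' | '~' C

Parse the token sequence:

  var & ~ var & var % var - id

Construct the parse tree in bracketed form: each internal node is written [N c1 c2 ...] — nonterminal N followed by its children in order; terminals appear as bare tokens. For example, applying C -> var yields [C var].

[S [S [A [A [A [B [C var]]] & [B [C ~ [C var]]]] & [B [C var] % [B [C var]]]]] - [A [B [C id]]]]

S
S - A
A - A
A & B - A
A & B & B - A
B & B & B - A
C & B & B - A
var & B & B - A
var & C & B - A
var & ~ C & B - A
var & ~ var & B - A
var & ~ var & C % B - A
var & ~ var & var % B - A
var & ~ var & var % C - A
var & ~ var & var % var - A
var & ~ var & var % var - B
var & ~ var & var % var - C
var & ~ var & var % var - id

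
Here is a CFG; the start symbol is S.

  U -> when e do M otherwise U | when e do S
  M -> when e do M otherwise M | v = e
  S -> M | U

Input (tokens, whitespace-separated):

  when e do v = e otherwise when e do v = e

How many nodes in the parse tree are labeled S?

[S [U when e do [M v = e] otherwise [U when e do [S [M v = e]]]]]

2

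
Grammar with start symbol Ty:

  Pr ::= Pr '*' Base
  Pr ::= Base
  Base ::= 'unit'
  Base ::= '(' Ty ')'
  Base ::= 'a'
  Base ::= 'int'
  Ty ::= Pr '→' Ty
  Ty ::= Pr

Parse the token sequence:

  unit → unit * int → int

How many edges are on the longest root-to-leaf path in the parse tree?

[Ty [Pr [Base unit]] → [Ty [Pr [Pr [Base unit]] * [Base int]] → [Ty [Pr [Base int]]]]]

5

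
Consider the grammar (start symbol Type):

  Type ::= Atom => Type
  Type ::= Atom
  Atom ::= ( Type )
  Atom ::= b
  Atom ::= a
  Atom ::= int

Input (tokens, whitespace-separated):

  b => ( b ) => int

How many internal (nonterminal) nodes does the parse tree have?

[Type [Atom b] => [Type [Atom ( [Type [Atom b]] )] => [Type [Atom int]]]]

8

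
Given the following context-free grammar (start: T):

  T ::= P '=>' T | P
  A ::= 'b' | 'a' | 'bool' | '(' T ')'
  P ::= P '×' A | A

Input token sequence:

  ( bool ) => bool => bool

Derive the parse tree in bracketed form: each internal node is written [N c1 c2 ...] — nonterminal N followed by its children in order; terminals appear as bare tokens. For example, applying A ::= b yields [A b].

T
P => T
A => T
( T ) => T
( P ) => T
( A ) => T
( bool ) => T
( bool ) => P => T
( bool ) => A => T
( bool ) => bool => T
( bool ) => bool => P
( bool ) => bool => A
( bool ) => bool => bool

[T [P [A ( [T [P [A bool]]] )]] => [T [P [A bool]] => [T [P [A bool]]]]]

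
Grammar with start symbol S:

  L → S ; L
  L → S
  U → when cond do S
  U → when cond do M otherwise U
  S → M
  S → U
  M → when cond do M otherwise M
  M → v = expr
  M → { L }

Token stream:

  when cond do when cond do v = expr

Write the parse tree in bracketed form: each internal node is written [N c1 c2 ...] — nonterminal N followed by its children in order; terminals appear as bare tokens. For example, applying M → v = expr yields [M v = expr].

S
U
when cond do S
when cond do U
when cond do when cond do S
when cond do when cond do M
when cond do when cond do v = expr

[S [U when cond do [S [U when cond do [S [M v = expr]]]]]]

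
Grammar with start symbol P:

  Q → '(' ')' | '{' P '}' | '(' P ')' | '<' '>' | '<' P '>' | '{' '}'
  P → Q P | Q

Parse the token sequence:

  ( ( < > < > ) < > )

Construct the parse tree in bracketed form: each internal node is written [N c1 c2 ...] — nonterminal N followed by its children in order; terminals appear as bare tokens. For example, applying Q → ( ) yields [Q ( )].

[P [Q ( [P [Q ( [P [Q < >] [P [Q < >]]] )] [P [Q < >]]] )]]

P
Q
( P )
( Q P )
( ( P ) P )
( ( Q P ) P )
( ( < > P ) P )
( ( < > Q ) P )
( ( < > < > ) P )
( ( < > < > ) Q )
( ( < > < > ) < > )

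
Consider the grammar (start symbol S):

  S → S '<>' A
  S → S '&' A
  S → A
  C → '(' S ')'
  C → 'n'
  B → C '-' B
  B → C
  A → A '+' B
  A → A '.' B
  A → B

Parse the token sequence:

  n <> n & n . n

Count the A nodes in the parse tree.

[S [S [S [A [B [C n]]]] <> [A [B [C n]]]] & [A [A [B [C n]]] . [B [C n]]]]

4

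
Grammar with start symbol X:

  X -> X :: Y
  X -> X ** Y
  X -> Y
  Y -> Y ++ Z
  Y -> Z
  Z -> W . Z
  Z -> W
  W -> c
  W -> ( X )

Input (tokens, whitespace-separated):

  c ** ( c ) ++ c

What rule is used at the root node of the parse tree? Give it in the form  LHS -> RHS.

[X [X [Y [Z [W c]]]] ** [Y [Y [Z [W ( [X [Y [Z [W c]]]] )]]] ++ [Z [W c]]]]

X -> X ** Y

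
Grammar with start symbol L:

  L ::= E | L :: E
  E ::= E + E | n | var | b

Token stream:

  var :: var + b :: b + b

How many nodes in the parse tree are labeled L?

[L [L [L [E var]] :: [E [E var] + [E b]]] :: [E [E b] + [E b]]]

3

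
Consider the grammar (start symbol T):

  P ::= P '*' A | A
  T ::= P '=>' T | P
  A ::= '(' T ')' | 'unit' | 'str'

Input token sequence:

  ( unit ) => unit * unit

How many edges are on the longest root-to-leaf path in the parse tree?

[T [P [A ( [T [P [A unit]]] )]] => [T [P [P [A unit]] * [A unit]]]]

6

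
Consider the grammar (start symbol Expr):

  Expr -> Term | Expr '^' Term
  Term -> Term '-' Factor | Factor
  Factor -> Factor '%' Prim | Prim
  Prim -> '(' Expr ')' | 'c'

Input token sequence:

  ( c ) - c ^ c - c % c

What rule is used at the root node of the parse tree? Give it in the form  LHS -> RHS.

Expr -> Expr '^' Term

[Expr [Expr [Term [Term [Factor [Prim ( [Expr [Term [Factor [Prim c]]]] )]]] - [Factor [Prim c]]]] ^ [Term [Term [Factor [Prim c]]] - [Factor [Factor [Prim c]] % [Prim c]]]]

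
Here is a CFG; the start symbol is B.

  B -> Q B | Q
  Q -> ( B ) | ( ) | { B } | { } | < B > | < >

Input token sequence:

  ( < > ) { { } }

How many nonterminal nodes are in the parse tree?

8

[B [Q ( [B [Q < >]] )] [B [Q { [B [Q { }]] }]]]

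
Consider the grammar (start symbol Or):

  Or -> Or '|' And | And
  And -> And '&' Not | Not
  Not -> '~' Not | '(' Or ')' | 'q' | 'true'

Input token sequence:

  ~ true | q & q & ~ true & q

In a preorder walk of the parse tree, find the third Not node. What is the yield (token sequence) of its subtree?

[Or [Or [And [Not ~ [Not true]]]] | [And [And [And [And [Not q]] & [Not q]] & [Not ~ [Not true]]] & [Not q]]]

q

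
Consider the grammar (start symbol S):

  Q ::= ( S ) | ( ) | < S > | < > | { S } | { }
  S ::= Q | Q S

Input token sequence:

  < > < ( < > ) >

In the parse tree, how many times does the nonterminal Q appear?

4

[S [Q < >] [S [Q < [S [Q ( [S [Q < >]] )]] >]]]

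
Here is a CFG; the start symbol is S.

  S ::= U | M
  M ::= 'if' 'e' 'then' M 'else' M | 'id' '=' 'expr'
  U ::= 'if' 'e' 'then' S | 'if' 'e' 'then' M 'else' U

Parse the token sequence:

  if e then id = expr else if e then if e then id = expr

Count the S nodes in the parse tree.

[S [U if e then [M id = expr] else [U if e then [S [U if e then [S [M id = expr]]]]]]]

3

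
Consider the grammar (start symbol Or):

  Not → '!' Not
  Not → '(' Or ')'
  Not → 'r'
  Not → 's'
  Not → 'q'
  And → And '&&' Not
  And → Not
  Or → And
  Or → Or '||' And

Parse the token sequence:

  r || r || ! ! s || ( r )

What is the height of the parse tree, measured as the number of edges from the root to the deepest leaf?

6

[Or [Or [Or [Or [And [Not r]]] || [And [Not r]]] || [And [Not ! [Not ! [Not s]]]]] || [And [Not ( [Or [And [Not r]]] )]]]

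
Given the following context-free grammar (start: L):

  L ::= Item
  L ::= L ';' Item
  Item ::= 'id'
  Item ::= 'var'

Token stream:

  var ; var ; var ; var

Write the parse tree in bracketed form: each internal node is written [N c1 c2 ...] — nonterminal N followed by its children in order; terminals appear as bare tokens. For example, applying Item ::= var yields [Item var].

[L [L [L [L [Item var]] ; [Item var]] ; [Item var]] ; [Item var]]

L
L ; Item
L ; Item ; Item
L ; Item ; Item ; Item
Item ; Item ; Item ; Item
var ; Item ; Item ; Item
var ; var ; Item ; Item
var ; var ; var ; Item
var ; var ; var ; var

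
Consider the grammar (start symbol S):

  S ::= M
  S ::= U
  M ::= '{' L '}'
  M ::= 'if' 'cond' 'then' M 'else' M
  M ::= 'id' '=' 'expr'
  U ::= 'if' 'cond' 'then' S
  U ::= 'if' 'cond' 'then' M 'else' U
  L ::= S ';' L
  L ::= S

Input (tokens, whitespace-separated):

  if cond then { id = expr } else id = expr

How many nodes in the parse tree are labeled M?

[S [M if cond then [M { [L [S [M id = expr]]] }] else [M id = expr]]]

4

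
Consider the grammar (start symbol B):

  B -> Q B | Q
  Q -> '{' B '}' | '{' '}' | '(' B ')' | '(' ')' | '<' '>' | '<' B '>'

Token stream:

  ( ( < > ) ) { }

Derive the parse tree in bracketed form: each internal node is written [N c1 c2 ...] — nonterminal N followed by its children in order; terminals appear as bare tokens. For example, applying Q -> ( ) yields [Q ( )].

B
Q B
( B ) B
( Q ) B
( ( B ) ) B
( ( Q ) ) B
( ( < > ) ) B
( ( < > ) ) Q
( ( < > ) ) { }

[B [Q ( [B [Q ( [B [Q < >]] )]] )] [B [Q { }]]]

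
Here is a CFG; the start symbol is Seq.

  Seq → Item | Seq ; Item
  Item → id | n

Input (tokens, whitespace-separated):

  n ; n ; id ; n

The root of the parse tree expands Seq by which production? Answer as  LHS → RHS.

Seq → Seq ; Item

[Seq [Seq [Seq [Seq [Item n]] ; [Item n]] ; [Item id]] ; [Item n]]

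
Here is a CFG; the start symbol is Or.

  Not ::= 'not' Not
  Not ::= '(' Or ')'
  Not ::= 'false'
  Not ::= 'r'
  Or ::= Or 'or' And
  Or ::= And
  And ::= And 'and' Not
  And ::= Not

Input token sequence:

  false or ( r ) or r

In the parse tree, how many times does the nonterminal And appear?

[Or [Or [Or [And [Not false]]] or [And [Not ( [Or [And [Not r]]] )]]] or [And [Not r]]]

4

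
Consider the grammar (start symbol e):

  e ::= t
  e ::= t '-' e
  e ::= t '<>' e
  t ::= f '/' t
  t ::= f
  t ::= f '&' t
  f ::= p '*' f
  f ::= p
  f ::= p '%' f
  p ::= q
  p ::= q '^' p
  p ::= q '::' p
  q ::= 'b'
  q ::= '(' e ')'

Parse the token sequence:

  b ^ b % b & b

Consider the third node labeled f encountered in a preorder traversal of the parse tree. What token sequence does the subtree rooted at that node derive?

b

[e [t [f [p [q b] ^ [p [q b]]] % [f [p [q b]]]] & [t [f [p [q b]]]]]]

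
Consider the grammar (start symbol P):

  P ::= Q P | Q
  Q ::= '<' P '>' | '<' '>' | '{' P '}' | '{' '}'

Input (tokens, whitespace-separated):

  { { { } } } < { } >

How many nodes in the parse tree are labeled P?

5

[P [Q { [P [Q { [P [Q { }]] }]] }] [P [Q < [P [Q { }]] >]]]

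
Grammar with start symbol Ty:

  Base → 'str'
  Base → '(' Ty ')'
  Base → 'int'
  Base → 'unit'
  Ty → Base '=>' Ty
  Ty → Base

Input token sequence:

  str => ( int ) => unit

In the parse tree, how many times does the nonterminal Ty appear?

[Ty [Base str] => [Ty [Base ( [Ty [Base int]] )] => [Ty [Base unit]]]]

4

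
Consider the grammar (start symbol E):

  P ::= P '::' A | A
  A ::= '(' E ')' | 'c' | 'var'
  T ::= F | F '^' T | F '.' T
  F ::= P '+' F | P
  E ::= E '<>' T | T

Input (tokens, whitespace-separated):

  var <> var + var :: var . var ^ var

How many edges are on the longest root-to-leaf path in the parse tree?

[E [E [T [F [P [A var]]]]] <> [T [F [P [A var]] + [F [P [P [A var]] :: [A var]]]] . [T [F [P [A var]]] ^ [T [F [P [A var]]]]]]]

7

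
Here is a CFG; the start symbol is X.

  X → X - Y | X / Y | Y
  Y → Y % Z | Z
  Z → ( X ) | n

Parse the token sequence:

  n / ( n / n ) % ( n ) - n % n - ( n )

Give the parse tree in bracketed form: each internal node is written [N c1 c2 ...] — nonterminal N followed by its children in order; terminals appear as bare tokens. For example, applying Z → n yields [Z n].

[X [X [X [X [Y [Z n]]] / [Y [Y [Z ( [X [X [Y [Z n]]] / [Y [Z n]]] )]] % [Z ( [X [Y [Z n]]] )]]] - [Y [Y [Z n]] % [Z n]]] - [Y [Z ( [X [Y [Z n]]] )]]]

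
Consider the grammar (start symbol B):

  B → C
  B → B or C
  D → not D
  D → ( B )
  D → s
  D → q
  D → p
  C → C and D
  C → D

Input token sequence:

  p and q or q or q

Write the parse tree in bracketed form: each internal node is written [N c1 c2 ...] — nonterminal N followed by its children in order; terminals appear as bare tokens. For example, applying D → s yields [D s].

[B [B [B [C [C [D p]] and [D q]]] or [C [D q]]] or [C [D q]]]

B
B or C
B or C or C
C or C or C
C and D or C or C
D and D or C or C
p and D or C or C
p and q or C or C
p and q or D or C
p and q or q or C
p and q or q or D
p and q or q or q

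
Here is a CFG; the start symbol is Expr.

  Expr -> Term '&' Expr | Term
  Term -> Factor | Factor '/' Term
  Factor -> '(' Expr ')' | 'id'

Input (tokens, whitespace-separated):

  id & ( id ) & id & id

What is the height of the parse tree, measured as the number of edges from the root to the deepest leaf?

[Expr [Term [Factor id]] & [Expr [Term [Factor ( [Expr [Term [Factor id]]] )]] & [Expr [Term [Factor id]] & [Expr [Term [Factor id]]]]]]

7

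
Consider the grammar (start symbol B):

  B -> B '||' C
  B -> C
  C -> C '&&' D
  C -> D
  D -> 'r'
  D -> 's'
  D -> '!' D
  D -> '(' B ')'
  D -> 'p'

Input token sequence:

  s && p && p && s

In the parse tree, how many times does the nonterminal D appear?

[B [C [C [C [C [D s]] && [D p]] && [D p]] && [D s]]]

4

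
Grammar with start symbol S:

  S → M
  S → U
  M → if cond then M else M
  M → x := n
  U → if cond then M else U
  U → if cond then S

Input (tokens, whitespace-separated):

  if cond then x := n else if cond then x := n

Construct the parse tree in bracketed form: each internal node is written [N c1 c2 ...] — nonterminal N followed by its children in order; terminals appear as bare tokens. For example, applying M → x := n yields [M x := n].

S
U
if cond then M else U
if cond then x := n else U
if cond then x := n else if cond then S
if cond then x := n else if cond then M
if cond then x := n else if cond then x := n

[S [U if cond then [M x := n] else [U if cond then [S [M x := n]]]]]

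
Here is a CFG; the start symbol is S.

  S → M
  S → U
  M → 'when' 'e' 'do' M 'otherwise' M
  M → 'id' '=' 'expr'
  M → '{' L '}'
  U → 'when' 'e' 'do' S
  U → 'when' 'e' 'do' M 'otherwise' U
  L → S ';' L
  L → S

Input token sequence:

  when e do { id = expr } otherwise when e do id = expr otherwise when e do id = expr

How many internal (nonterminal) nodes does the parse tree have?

11

[S [U when e do [M { [L [S [M id = expr]]] }] otherwise [U when e do [M id = expr] otherwise [U when e do [S [M id = expr]]]]]]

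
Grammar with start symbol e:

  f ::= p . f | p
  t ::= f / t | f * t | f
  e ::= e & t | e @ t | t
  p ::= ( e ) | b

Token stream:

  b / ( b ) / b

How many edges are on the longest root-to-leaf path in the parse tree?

[e [t [f [p b]] / [t [f [p ( [e [t [f [p b]]]] )]] / [t [f [p b]]]]]]

9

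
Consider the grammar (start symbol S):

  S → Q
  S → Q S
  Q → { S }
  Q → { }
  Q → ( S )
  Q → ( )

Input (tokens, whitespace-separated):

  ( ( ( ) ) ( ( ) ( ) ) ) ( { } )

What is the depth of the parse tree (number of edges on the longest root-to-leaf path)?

8

[S [Q ( [S [Q ( [S [Q ( )]] )] [S [Q ( [S [Q ( )] [S [Q ( )]]] )]]] )] [S [Q ( [S [Q { }]] )]]]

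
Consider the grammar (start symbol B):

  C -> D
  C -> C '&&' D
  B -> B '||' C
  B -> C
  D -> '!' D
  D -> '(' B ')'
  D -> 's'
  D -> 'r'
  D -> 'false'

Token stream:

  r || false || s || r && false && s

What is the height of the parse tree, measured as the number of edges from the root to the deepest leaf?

[B [B [B [B [C [D r]]] || [C [D false]]] || [C [D s]]] || [C [C [C [D r]] && [D false]] && [D s]]]

6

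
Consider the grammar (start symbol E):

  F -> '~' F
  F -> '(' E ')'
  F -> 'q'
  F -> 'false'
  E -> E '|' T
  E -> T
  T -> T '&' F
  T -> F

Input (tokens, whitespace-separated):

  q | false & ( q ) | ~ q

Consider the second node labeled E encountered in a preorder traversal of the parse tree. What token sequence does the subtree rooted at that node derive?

[E [E [E [T [F q]]] | [T [T [F false]] & [F ( [E [T [F q]]] )]]] | [T [F ~ [F q]]]]

q | false & ( q )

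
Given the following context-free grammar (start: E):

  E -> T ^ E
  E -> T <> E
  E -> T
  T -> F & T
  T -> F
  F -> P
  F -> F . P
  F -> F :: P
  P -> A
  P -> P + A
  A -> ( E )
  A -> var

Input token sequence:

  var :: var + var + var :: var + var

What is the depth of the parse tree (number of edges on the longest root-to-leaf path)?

8

[E [T [F [F [F [P [A var]]] :: [P [P [P [A var]] + [A var]] + [A var]]] :: [P [P [A var]] + [A var]]]]]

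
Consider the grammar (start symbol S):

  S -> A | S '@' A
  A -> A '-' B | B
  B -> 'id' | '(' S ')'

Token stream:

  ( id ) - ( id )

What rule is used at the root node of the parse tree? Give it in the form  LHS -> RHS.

[S [A [A [B ( [S [A [B id]]] )]] - [B ( [S [A [B id]]] )]]]

S -> A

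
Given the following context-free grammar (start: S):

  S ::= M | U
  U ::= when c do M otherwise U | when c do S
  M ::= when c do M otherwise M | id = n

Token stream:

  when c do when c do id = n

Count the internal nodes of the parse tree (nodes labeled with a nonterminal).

6

[S [U when c do [S [U when c do [S [M id = n]]]]]]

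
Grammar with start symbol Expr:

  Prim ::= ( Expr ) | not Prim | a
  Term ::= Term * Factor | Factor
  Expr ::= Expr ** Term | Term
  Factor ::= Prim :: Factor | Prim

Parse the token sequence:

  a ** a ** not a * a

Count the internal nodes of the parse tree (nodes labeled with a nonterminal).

16

[Expr [Expr [Expr [Term [Factor [Prim a]]]] ** [Term [Factor [Prim a]]]] ** [Term [Term [Factor [Prim not [Prim a]]]] * [Factor [Prim a]]]]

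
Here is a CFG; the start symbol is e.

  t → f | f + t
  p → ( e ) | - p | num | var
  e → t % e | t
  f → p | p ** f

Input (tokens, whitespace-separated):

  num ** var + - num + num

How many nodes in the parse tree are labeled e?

[e [t [f [p num] ** [f [p var]]] + [t [f [p - [p num]]] + [t [f [p num]]]]]]

1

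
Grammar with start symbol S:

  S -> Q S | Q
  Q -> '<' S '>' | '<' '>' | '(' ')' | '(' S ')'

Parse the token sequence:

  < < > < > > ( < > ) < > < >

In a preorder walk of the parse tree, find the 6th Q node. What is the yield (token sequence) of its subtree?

< >

[S [Q < [S [Q < >] [S [Q < >]]] >] [S [Q ( [S [Q < >]] )] [S [Q < >] [S [Q < >]]]]]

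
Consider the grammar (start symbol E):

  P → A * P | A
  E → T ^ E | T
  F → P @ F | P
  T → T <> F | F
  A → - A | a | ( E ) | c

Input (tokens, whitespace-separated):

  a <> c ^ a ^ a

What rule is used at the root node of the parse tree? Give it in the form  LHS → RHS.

E → T ^ E

[E [T [T [F [P [A a]]]] <> [F [P [A c]]]] ^ [E [T [F [P [A a]]]] ^ [E [T [F [P [A a]]]]]]]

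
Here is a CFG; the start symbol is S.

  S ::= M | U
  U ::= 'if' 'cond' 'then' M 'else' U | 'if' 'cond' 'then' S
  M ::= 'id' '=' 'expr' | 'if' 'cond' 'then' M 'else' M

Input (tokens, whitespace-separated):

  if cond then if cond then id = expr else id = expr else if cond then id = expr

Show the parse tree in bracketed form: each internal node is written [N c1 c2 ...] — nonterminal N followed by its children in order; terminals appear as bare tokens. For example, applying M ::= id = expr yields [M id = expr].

[S [U if cond then [M if cond then [M id = expr] else [M id = expr]] else [U if cond then [S [M id = expr]]]]]

S
U
if cond then M else U
if cond then if cond then M else M else U
if cond then if cond then id = expr else M else U
if cond then if cond then id = expr else id = expr else U
if cond then if cond then id = expr else id = expr else if cond then S
if cond then if cond then id = expr else id = expr else if cond then M
if cond then if cond then id = expr else id = expr else if cond then id = expr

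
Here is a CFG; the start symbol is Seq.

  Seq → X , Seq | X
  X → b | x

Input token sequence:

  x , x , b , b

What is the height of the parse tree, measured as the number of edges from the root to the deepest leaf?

[Seq [X x] , [Seq [X x] , [Seq [X b] , [Seq [X b]]]]]

5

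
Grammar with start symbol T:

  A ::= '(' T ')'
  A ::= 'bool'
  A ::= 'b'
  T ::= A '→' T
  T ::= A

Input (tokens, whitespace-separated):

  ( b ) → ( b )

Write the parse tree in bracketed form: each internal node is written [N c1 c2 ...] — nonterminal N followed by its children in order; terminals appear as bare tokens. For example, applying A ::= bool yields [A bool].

[T [A ( [T [A b]] )] → [T [A ( [T [A b]] )]]]

T
A → T
( T ) → T
( A ) → T
( b ) → T
( b ) → A
( b ) → ( T )
( b ) → ( A )
( b ) → ( b )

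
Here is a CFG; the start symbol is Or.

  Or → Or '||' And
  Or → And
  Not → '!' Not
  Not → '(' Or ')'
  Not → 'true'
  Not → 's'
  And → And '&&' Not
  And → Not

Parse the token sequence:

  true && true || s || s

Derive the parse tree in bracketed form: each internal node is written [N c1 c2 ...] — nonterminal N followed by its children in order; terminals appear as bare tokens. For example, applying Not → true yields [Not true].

[Or [Or [Or [And [And [Not true]] && [Not true]]] || [And [Not s]]] || [And [Not s]]]

Or
Or || And
Or || And || And
And || And || And
And && Not || And || And
Not && Not || And || And
true && Not || And || And
true && true || And || And
true && true || Not || And
true && true || s || And
true && true || s || Not
true && true || s || s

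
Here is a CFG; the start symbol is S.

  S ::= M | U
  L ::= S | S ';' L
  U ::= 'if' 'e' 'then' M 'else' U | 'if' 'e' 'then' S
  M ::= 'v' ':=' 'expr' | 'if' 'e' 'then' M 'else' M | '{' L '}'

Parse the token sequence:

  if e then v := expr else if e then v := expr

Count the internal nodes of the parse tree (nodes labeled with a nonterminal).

[S [U if e then [M v := expr] else [U if e then [S [M v := expr]]]]]

6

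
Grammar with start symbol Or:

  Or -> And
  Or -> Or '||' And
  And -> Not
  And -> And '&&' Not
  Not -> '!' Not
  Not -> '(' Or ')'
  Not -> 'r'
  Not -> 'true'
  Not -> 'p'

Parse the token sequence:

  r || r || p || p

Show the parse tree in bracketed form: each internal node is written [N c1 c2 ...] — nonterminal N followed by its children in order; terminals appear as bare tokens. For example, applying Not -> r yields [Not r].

Or
Or || And
Or || And || And
Or || And || And || And
And || And || And || And
Not || And || And || And
r || And || And || And
r || Not || And || And
r || r || And || And
r || r || Not || And
r || r || p || And
r || r || p || Not
r || r || p || p

[Or [Or [Or [Or [And [Not r]]] || [And [Not r]]] || [And [Not p]]] || [And [Not p]]]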